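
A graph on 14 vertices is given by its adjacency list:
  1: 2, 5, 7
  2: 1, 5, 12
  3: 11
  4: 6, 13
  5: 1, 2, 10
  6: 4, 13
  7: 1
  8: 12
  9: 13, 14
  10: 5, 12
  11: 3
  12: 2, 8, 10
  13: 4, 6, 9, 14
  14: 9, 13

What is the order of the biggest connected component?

Starting from 3 we can reach 3, 11. That is one component of size 2.
Starting from 4 we can reach 4, 6, 9, 13, 14. That is one component of size 5.
Starting from 1 we can reach 1, 2, 5, 7, 8, 10, 12. That is one component of size 7.
The largest has 7 vertices.

7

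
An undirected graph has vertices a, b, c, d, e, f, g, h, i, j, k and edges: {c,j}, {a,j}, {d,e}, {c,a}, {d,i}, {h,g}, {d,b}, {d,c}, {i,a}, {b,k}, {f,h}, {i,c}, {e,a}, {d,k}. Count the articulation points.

Removing d increases the component count from 2 to 3, so d is a cut vertex.
Removing h increases the component count from 2 to 3, so h is a cut vertex.
By contrast removing i leaves 2 components; it is not a cut vertex. No other vertex is a cut vertex either.

2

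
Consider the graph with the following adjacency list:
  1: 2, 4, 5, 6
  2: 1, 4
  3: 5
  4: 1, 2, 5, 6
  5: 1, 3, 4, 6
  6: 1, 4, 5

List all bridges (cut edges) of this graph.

The edges on the cycle 5-4-2-1-6-5 are not bridges since each lies on that cycle.
But removing 5-3 disconnects 5 from 3 — this is a bridge.

3-5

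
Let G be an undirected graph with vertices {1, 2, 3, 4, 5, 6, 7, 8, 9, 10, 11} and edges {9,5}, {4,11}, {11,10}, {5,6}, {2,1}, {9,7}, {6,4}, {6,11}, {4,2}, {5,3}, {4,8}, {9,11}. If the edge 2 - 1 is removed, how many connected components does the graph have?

2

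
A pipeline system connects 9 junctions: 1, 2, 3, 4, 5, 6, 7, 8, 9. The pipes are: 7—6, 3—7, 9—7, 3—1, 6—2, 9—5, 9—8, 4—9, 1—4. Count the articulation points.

3

Removing 6 increases the component count from 1 to 2, so 6 is a cut vertex.
Removing 7 increases the component count from 1 to 2, so 7 is a cut vertex.
Removing 9 increases the component count from 1 to 3, so 9 is a cut vertex.
By contrast removing 2 leaves 1 component; it is not a cut vertex. No other vertex is a cut vertex either.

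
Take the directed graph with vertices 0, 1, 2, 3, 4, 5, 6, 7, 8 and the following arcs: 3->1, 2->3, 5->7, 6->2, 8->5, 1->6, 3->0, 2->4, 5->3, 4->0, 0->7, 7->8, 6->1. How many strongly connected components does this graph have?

1

{0, 1, 2, 3, 4, 5, 6, 7, 8} are all mutually reachable — one SCC of size 9.
That gives 1 strongly connected component.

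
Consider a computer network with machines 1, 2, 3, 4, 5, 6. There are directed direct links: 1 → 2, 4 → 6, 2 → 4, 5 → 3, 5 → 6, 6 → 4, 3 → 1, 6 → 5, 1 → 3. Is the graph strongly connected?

From 2 we can reach every vertex (1, 2, 3, 4, 5, 6), and every vertex can reach 2 (1, 2, 3, 4, 5, 6). So the whole graph is one strongly connected component.

Yes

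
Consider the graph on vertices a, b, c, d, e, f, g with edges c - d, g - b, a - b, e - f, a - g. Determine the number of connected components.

3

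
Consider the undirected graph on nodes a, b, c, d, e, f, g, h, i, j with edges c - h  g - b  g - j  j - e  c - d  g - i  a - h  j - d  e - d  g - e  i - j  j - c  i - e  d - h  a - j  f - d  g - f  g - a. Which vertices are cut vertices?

g

Removing g increases the component count from 1 to 2, so g is a cut vertex.
By contrast removing d leaves 1 component; it is not a cut vertex. No other vertex is a cut vertex either.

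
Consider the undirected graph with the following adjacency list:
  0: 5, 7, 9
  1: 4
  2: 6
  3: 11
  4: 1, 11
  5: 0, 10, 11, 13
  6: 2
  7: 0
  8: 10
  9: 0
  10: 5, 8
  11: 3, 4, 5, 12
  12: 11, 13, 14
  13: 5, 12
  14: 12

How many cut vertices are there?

6

Removing 0 increases the component count from 2 to 4, so 0 is a cut vertex.
Removing 4 increases the component count from 2 to 3, so 4 is a cut vertex.
Removing 5 increases the component count from 2 to 4, so 5 is a cut vertex.
Likewise 10, 11, 12 are cut vertices.
By contrast removing 1 leaves 2 components; it is not a cut vertex. No other vertex is a cut vertex either.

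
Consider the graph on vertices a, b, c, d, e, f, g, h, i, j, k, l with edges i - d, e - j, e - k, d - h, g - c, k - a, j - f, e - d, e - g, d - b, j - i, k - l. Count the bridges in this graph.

The edges on the cycle e-j-i-d-e are not bridges since each lies on that cycle.
But removing d - h disconnects d from h; removing l - k disconnects l from k; removing d - b disconnects d from b; removing e - g disconnects e from g — these are bridges.
In total 8 edges are bridges.

8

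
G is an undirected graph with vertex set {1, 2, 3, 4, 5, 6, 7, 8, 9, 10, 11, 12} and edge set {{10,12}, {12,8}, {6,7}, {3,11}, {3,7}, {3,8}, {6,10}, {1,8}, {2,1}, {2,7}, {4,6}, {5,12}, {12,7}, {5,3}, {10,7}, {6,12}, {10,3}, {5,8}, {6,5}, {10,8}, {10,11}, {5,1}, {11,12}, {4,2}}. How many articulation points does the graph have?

0

Removing 6, for instance, still leaves 2 components. No single vertex removal increases the component count — the graph has no articulation points.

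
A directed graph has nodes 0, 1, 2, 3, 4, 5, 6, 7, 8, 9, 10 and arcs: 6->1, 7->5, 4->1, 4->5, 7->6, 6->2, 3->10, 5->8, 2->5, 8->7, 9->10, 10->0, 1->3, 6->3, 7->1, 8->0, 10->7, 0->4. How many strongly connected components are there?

{0, 1, 2, 3, 4, 5, 6, 7, 8, 10} are all mutually reachable — one SCC of size 10.
{9} is an SCC by itself.
That gives 2 strongly connected components.

2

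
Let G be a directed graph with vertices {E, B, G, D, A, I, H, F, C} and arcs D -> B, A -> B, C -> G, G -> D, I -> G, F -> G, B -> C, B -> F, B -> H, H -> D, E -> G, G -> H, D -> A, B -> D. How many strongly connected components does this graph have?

{A, B, C, D, F, G, H} are all mutually reachable — one SCC of size 7.
{E} is an SCC by itself.
{I} is an SCC by itself.
That gives 3 strongly connected components.

3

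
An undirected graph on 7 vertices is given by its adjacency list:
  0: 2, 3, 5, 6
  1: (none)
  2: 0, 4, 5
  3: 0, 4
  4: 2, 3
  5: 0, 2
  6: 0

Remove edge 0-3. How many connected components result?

2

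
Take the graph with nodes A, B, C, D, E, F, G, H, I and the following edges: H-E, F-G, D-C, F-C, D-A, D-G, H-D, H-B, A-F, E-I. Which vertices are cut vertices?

Removing D increases the component count from 1 to 2, so D is a cut vertex.
Removing E increases the component count from 1 to 2, so E is a cut vertex.
Removing H increases the component count from 1 to 3, so H is a cut vertex.
By contrast removing B leaves 1 component; it is not a cut vertex. No other vertex is a cut vertex either.

D, E, H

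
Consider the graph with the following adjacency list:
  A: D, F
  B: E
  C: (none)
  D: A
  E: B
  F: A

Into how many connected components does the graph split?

3

C is isolated — a component by itself.
Starting from B we can reach B, E. That is one component of size 2.
Starting from A we can reach A, D, F. That is one component of size 3.
Total: 3 components.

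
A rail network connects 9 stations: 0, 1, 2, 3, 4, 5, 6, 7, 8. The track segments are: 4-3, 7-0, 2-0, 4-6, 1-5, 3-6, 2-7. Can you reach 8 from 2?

The component containing 2 is {0, 2, 7}, and 8 is not in it.

No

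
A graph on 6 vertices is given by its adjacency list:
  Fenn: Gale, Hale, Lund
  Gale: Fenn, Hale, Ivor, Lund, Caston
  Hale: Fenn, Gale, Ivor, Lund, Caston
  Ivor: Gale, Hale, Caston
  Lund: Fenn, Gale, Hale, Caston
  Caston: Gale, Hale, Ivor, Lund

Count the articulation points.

Removing Gale, for instance, still leaves 1 component. No single vertex removal increases the component count — the graph has no articulation points.

0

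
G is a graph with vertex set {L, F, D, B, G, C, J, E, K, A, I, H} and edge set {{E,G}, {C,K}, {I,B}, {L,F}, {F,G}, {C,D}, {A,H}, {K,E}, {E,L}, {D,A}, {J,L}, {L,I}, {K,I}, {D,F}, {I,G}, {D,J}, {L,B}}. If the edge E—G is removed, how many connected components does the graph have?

E and G are still connected via E-K-I-G, so the component count stays at 1.

1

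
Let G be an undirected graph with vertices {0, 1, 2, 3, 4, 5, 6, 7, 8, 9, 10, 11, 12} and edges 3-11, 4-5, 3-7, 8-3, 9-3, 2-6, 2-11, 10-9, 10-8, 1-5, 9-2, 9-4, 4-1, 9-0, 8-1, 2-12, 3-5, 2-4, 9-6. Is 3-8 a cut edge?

No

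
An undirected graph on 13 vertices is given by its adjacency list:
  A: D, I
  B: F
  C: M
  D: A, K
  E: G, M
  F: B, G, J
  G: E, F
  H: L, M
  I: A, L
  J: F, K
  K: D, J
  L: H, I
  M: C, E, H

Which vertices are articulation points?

Removing F increases the component count from 1 to 2, so F is a cut vertex.
Removing M increases the component count from 1 to 2, so M is a cut vertex.
By contrast removing C leaves 1 component; it is not a cut vertex. No other vertex is a cut vertex either.

F, M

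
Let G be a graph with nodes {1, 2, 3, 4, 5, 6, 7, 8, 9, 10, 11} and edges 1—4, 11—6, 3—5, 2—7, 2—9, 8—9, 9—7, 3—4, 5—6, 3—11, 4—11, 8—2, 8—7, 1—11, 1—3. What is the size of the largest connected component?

6

10 is isolated — a component by itself.
Starting from 2 we can reach 2, 7, 8, 9. That is one component of size 4.
Starting from 1 we can reach 1, 3, 4, 5, 6, 11. That is one component of size 6.
The largest has 6 vertices.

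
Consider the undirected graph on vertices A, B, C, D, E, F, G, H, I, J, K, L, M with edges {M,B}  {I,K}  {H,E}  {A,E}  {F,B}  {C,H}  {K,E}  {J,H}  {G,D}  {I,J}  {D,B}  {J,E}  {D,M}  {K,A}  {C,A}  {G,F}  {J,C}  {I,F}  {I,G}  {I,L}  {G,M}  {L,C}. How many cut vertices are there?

Removing I increases the component count from 1 to 2, so I is a cut vertex.
By contrast removing H leaves 1 component; it is not a cut vertex. No other vertex is a cut vertex either.

1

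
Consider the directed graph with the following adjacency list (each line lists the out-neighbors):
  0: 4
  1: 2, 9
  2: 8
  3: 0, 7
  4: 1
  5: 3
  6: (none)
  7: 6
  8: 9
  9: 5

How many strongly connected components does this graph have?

{0, 1, 2, 3, 4, 5, 8, 9} are all mutually reachable — one SCC of size 8.
{6} is an SCC by itself.
{7} is an SCC by itself.
That gives 3 strongly connected components.

3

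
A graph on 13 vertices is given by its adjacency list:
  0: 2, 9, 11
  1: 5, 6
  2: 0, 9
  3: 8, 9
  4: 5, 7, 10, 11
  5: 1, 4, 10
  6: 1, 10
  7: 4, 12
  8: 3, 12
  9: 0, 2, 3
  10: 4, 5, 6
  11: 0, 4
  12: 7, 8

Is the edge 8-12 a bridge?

No

After removing 8-12, the path 8-3-9-0-11-4-7-12 still connects them, so the edge is not a bridge.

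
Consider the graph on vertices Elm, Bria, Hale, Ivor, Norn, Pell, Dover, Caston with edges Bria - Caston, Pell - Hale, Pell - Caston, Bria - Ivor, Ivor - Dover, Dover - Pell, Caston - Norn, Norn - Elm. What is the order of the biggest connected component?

Starting from Elm we can reach Elm, Bria, Hale, Ivor, Norn, Pell, Dover, Caston. That is one component of size 8.
The largest has 8 vertices.

8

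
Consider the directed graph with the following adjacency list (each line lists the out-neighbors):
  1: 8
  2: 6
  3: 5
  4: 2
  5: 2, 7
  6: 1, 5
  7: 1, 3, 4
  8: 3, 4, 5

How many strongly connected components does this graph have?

{1, 2, 3, 4, 5, 6, 7, 8} are all mutually reachable — one SCC of size 8.
That gives 1 strongly connected component.

1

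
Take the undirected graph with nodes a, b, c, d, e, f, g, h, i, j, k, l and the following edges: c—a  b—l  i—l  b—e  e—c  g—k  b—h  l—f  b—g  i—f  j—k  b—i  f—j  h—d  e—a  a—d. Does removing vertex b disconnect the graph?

Yes

Deleting b raises the number of components from 1 to 2, so b is a cut vertex.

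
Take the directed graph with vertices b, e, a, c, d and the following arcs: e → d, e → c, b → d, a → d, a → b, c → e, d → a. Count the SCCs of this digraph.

2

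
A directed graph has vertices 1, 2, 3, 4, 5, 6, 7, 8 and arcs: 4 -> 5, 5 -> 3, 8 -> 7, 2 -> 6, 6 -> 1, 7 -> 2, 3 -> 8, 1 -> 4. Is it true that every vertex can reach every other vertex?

From 5 we can reach every vertex (1, 2, 3, 4, 5, 6, 7, 8), and every vertex can reach 5 (1, 2, 3, 4, 5, 6, 7, 8). So the whole graph is one strongly connected component.

Yes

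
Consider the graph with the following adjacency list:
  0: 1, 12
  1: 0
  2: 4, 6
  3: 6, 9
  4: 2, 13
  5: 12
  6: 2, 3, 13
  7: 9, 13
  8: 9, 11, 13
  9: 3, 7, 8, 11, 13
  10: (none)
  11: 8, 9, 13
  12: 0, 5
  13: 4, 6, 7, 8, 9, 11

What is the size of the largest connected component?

10 is isolated — a component by itself.
Starting from 0 we can reach 0, 1, 5, 12. That is one component of size 4.
Starting from 2 we can reach 2, 3, 4, 6, 7, 8, 9, 11, 13. That is one component of size 9.
The largest has 9 vertices.

9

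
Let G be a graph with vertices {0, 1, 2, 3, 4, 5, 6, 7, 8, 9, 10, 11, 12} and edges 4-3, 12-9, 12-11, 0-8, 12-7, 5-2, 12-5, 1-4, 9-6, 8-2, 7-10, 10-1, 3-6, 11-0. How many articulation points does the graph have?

Removing 12 increases the component count from 1 to 2, so 12 is a cut vertex.
By contrast removing 11 leaves 1 component; it is not a cut vertex. No other vertex is a cut vertex either.

1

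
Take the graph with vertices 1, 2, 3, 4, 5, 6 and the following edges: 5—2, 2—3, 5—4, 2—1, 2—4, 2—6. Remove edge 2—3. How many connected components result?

2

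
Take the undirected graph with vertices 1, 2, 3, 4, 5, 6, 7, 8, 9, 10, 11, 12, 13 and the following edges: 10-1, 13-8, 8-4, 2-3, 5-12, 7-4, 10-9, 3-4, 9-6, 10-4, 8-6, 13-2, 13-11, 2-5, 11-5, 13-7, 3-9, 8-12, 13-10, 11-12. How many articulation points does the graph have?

Removing 10 increases the component count from 1 to 2, so 10 is a cut vertex.
By contrast removing 1 leaves 1 component; it is not a cut vertex. No other vertex is a cut vertex either.

1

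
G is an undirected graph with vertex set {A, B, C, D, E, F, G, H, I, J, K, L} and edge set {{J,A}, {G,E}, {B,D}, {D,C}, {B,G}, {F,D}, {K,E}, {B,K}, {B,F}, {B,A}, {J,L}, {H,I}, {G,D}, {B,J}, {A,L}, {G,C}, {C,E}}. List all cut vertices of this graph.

B

Removing B increases the component count from 2 to 3, so B is a cut vertex.
By contrast removing L leaves 2 components; it is not a cut vertex. No other vertex is a cut vertex either.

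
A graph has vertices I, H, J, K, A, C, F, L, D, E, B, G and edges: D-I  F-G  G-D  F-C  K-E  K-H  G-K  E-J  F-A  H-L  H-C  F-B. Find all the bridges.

The edges on the cycle F-G-K-H-C-F are not bridges since each lies on that cycle.
But removing G-D disconnects G from D; removing D-I disconnects D from I; removing H-L disconnects H from L; removing K-E disconnects K from E — these are bridges.
In total 7 edges are bridges.

A-F, B-F, D-G, D-I, E-J, E-K, H-L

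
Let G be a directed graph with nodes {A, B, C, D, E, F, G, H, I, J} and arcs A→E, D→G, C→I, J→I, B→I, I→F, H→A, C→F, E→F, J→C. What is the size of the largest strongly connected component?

1

{D} is an SCC by itself.
{E} is an SCC by itself.
{G} is an SCC by itself.
{I} is an SCC by itself.
{C} is an SCC by itself.
(and 5 more singleton SCCs)
The largest has 1 vertex.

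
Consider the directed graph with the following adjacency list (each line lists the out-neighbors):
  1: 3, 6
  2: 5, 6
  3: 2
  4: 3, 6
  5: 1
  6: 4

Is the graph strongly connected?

Yes

From 1 we can reach every vertex (1, 2, 3, 4, 5, 6), and every vertex can reach 1 (1, 2, 3, 4, 5, 6). So the whole graph is one strongly connected component.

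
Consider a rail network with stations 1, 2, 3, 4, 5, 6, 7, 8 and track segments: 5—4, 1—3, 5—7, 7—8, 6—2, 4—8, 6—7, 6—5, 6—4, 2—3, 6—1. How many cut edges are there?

0

The edges on the cycle 6-5-7-6 are not bridges since each lies on that cycle.
Every edge lies on some cycle, so there are no bridges.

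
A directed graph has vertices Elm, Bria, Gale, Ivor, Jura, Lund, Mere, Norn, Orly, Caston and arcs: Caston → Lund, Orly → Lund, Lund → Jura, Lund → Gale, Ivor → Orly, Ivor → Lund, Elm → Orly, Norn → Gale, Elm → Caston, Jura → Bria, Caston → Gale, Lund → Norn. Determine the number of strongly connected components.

10

{Lund} is an SCC by itself.
{Ivor} is an SCC by itself.
{Elm} is an SCC by itself.
{Orly} is an SCC by itself.
{Gale} is an SCC by itself.
(and 5 more singleton SCCs)
That gives 10 strongly connected components.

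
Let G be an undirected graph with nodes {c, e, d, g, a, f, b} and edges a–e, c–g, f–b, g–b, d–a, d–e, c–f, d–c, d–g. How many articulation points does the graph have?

1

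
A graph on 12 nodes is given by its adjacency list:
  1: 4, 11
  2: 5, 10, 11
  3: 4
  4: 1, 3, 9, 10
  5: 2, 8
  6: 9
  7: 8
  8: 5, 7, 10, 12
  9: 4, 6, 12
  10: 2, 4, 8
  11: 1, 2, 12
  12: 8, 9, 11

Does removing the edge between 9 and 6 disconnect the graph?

Removing 9-6 leaves no path between 9 and 6: the component count goes from 1 to 2. So it is a bridge.

Yes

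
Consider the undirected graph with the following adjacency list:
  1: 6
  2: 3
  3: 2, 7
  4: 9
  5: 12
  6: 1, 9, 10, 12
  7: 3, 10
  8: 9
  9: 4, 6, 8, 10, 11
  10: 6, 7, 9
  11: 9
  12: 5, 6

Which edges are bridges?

1-6, 10-7, 11-9, 12-5, 12-6, 2-3, 3-7, 4-9, 8-9

The edges on the cycle 9-6-10-9 are not bridges since each lies on that cycle.
But removing 10-7 disconnects 10 from 7; removing 7-3 disconnects 7 from 3; removing 9-4 disconnects 9 from 4; removing 6-1 disconnects 6 from 1 — these are bridges.
In total 9 edges are bridges.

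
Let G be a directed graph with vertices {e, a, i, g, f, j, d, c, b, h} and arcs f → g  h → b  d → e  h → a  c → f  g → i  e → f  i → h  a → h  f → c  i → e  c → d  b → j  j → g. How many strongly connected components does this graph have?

{a, b, c, d, e, f, g, h, i, j} are all mutually reachable — one SCC of size 10.
That gives 1 strongly connected component.

1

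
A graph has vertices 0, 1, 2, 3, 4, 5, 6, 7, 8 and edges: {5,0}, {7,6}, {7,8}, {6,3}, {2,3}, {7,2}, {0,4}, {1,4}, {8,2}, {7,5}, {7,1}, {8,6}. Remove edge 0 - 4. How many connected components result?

1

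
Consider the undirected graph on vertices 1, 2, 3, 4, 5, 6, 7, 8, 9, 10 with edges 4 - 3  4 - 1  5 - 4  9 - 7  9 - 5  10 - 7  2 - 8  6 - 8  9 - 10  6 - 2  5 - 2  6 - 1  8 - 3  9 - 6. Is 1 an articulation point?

Deleting 1 leaves 1 component (was 1) (its neighbors 4, 6 remain connected to each other), so 1 is not a cut vertex.

No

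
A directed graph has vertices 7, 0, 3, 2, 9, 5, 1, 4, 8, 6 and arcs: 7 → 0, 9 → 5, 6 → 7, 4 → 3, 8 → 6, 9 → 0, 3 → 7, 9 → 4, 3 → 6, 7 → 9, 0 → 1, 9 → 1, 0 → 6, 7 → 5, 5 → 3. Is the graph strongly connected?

There is no directed path from 3 to 2, so the graph is not strongly connected.

No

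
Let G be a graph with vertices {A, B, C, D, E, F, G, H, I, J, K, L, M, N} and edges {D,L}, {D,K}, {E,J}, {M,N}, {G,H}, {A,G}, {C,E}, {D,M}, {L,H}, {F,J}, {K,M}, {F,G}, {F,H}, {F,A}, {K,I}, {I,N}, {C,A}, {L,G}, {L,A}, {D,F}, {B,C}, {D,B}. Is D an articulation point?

Yes

Deleting D raises the number of components from 1 to 2, so D is a cut vertex.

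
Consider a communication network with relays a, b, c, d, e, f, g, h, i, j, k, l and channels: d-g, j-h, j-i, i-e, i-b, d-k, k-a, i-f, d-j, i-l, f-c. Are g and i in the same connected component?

From g we can reach a, b, c, d, e, f, g, h, i, j, k, l, which includes i.

Yes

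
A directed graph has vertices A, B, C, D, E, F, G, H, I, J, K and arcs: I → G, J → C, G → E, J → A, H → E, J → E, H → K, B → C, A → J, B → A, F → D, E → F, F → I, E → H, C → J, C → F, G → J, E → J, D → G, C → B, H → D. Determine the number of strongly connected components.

{A, B, C, D, E, F, G, H, I, J} are all mutually reachable — one SCC of size 10.
{K} is an SCC by itself.
That gives 2 strongly connected components.

2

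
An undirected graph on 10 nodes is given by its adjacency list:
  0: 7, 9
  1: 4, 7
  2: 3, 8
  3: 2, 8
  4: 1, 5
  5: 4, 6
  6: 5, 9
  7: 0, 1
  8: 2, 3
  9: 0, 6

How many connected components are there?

Starting from 2 we can reach 2, 3, 8. That is one component of size 3.
Starting from 0 we can reach 0, 1, 4, 5, 6, 7, 9. That is one component of size 7.
Total: 2 components.

2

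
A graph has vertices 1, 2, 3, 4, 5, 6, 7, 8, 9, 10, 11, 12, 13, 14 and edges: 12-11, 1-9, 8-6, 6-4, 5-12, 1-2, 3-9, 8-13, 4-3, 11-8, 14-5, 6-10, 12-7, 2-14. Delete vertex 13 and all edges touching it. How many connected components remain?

1

With 13 gone, the remaining components are: {1, 2, 3, 4, 5, 6, 7, 8, 9, 10, 11, 12, 14}.
That is 1 component.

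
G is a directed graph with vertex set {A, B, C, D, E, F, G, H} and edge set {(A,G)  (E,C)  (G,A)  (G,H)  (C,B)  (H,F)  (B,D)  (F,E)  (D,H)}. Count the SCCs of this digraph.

2

{B, C, D, E, F, H} are all mutually reachable — one SCC of size 6.
{A, G} are all mutually reachable — one SCC of size 2.
That gives 2 strongly connected components.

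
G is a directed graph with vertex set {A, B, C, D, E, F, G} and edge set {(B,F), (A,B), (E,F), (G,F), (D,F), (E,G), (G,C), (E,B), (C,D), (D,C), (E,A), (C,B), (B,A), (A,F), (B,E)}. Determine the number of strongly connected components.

2

{A, B, C, D, E, G} are all mutually reachable — one SCC of size 6.
{F} is an SCC by itself.
That gives 2 strongly connected components.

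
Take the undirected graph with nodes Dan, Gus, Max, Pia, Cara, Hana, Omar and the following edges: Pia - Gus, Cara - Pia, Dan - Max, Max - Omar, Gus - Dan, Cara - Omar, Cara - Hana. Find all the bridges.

Cara-Hana

The edges on the cycle Cara-Pia-Gus-Dan-Max-Omar-Cara are not bridges since each lies on that cycle.
But removing Cara - Hana disconnects Cara from Hana — this is a bridge.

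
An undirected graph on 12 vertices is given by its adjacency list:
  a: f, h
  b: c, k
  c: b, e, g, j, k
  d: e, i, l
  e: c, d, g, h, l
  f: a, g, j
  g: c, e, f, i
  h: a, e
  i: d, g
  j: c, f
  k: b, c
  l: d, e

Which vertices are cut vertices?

Removing c increases the component count from 1 to 2, so c is a cut vertex.
By contrast removing d leaves 1 component; it is not a cut vertex. No other vertex is a cut vertex either.

c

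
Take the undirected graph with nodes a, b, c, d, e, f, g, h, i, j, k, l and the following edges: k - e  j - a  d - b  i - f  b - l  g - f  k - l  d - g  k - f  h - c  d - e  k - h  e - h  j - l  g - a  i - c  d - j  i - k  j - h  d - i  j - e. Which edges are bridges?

The edges on the cycle d-i-k-e-j-d are not bridges since each lies on that cycle.
Every edge lies on some cycle, so there are no bridges.

none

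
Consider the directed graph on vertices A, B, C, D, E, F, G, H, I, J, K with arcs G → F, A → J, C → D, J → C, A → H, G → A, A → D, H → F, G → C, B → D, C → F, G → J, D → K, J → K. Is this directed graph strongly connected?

No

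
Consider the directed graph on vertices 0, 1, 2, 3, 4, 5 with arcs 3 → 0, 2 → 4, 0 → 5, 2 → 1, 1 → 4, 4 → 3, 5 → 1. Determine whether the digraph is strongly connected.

There is no directed path from 1 to 2, so the graph is not strongly connected.

No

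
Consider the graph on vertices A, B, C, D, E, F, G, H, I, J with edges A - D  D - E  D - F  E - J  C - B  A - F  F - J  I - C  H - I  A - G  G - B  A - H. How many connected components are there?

1

Starting from A we can reach A, B, C, D, E, F, G, H, I, J. That is one component of size 10.
Total: 1 component.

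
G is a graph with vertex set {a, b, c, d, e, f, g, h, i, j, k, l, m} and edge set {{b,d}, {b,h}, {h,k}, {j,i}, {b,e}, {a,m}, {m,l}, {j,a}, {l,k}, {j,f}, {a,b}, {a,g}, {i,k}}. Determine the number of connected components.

2

c is isolated — a component by itself.
Starting from a we can reach a, b, d, e, f, g, h, i, j, k, l, m. That is one component of size 12.
Total: 2 components.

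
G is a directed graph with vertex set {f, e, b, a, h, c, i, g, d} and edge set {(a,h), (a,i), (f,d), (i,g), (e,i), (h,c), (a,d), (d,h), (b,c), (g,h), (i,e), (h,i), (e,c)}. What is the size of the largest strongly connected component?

4

{e, g, h, i} are all mutually reachable — one SCC of size 4.
{c} is an SCC by itself.
{a} is an SCC by itself.
{f} is an SCC by itself.
{d} is an SCC by itself.
(and 1 more singleton SCC)
The largest has 4 vertices.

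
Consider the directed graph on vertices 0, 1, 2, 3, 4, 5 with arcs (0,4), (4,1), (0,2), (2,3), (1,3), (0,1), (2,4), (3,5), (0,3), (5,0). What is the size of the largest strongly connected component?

{0, 1, 2, 3, 4, 5} are all mutually reachable — one SCC of size 6.
The largest has 6 vertices.

6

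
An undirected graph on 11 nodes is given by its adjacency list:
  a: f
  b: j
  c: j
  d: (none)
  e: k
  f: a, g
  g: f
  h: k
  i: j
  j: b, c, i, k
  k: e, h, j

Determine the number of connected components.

d is isolated — a component by itself.
Starting from a we can reach a, f, g. That is one component of size 3.
Starting from b we can reach b, c, e, h, i, j, k. That is one component of size 7.
Total: 3 components.

3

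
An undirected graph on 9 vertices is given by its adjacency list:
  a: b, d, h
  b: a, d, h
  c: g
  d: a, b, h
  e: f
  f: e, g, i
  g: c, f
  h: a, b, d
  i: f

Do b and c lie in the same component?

No

The component containing b is {a, b, d, h}, and c is not in it.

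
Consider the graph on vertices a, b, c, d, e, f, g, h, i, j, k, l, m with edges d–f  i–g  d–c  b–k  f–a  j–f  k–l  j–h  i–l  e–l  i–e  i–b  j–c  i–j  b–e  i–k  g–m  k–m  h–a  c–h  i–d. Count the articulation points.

Removing i increases the component count from 1 to 2, so i is a cut vertex.
By contrast removing b leaves 1 component; it is not a cut vertex. No other vertex is a cut vertex either.

1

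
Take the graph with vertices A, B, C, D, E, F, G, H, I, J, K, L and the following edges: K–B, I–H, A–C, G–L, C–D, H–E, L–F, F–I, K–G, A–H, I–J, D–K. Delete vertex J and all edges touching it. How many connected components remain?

1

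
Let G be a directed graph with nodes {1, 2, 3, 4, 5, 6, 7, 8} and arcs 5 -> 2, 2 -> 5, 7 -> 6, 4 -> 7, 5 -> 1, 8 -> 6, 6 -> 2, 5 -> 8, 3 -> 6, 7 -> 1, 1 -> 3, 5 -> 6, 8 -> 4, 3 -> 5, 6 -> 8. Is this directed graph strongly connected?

From 5 we can reach every vertex (1, 2, 3, 4, 5, 6, 7, 8), and every vertex can reach 5 (1, 2, 3, 4, 5, 6, 7, 8). So the whole graph is one strongly connected component.

Yes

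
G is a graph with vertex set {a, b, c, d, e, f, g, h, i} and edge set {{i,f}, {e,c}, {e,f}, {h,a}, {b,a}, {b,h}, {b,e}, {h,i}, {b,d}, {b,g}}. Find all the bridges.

The edges on the cycle b-e-f-i-h-b are not bridges since each lies on that cycle.
But removing b - d disconnects b from d; removing b - g disconnects b from g; removing c - e disconnects c from e — these are bridges.

b-d, b-g, c-e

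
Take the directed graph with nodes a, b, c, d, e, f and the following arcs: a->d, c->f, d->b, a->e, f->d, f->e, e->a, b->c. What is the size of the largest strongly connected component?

{a, b, c, d, e, f} are all mutually reachable — one SCC of size 6.
The largest has 6 vertices.

6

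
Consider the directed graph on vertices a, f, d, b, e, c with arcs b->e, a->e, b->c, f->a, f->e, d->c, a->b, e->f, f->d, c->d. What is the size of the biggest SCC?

{a, b, e, f} are all mutually reachable — one SCC of size 4.
{c, d} are all mutually reachable — one SCC of size 2.
The largest has 4 vertices.

4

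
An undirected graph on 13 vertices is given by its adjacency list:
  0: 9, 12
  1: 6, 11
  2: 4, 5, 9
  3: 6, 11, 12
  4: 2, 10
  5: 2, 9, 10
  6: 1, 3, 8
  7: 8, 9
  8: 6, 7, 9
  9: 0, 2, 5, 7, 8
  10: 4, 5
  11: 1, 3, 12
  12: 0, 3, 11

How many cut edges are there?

0

The edges on the cycle 12-3-11-12 are not bridges since each lies on that cycle.
Every edge lies on some cycle, so there are no bridges.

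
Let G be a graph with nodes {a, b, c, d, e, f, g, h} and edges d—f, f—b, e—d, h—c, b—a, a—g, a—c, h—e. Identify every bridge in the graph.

The edges on the cycle h-e-d-f-b-a-c-h are not bridges since each lies on that cycle.
But removing a—g disconnects a from g — this is a bridge.

a-g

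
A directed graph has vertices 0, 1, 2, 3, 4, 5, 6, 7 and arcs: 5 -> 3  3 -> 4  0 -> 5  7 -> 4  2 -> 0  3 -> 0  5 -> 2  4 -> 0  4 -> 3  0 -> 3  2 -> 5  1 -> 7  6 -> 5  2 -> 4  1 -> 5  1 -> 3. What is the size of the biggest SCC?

5

{0, 2, 3, 4, 5} are all mutually reachable — one SCC of size 5.
{6} is an SCC by itself.
{1} is an SCC by itself.
{7} is an SCC by itself.
The largest has 5 vertices.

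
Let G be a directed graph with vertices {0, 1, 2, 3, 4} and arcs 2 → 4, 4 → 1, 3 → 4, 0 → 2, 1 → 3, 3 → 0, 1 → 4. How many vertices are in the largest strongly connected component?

5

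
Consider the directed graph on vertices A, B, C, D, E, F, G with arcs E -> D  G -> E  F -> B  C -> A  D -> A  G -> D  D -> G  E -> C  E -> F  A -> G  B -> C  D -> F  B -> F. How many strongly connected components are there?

1

{A, B, C, D, E, F, G} are all mutually reachable — one SCC of size 7.
That gives 1 strongly connected component.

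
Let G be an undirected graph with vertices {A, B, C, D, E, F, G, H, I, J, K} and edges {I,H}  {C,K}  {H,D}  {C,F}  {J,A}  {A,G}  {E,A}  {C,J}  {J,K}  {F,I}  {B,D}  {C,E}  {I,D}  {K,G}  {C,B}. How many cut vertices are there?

1

Removing C increases the component count from 1 to 2, so C is a cut vertex.
By contrast removing H leaves 1 component; it is not a cut vertex. No other vertex is a cut vertex either.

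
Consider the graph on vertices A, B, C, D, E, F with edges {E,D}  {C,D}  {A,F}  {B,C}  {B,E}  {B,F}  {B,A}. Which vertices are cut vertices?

B

Removing B increases the component count from 1 to 2, so B is a cut vertex.
By contrast removing F leaves 1 component; it is not a cut vertex. No other vertex is a cut vertex either.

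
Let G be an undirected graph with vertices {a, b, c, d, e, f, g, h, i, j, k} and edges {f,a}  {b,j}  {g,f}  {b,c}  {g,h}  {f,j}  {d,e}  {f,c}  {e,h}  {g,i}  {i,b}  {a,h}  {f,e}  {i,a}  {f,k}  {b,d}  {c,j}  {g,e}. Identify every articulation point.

Removing f increases the component count from 1 to 2, so f is a cut vertex.
By contrast removing k leaves 1 component; it is not a cut vertex. No other vertex is a cut vertex either.

f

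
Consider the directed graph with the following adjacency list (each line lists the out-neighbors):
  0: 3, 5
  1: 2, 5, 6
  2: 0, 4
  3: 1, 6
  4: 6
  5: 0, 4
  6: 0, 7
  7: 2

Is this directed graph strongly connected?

Yes

From 5 we can reach every vertex (0, 1, 2, 3, 4, 5, 6, 7), and every vertex can reach 5 (0, 1, 2, 3, 4, 5, 6, 7). So the whole graph is one strongly connected component.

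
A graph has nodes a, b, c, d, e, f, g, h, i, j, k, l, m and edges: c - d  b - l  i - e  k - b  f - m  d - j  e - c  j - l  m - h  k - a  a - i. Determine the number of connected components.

3

g is isolated — a component by itself.
Starting from f we can reach f, h, m. That is one component of size 3.
Starting from a we can reach a, b, c, d, e, i, j, k, l. That is one component of size 9.
Total: 3 components.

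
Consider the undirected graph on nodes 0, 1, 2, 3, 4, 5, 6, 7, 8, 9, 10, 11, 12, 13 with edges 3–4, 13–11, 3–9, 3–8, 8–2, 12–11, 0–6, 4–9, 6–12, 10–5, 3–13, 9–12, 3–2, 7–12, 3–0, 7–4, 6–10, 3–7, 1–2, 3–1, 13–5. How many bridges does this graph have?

The edges on the cycle 3-0-6-10-5-13-3 are not bridges since each lies on that cycle.
Every edge lies on some cycle, so there are no bridges.

0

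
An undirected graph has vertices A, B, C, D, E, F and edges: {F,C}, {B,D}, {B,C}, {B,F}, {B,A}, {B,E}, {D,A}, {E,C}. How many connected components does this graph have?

Starting from A we can reach A, B, C, D, E, F. That is one component of size 6.
Total: 1 component.

1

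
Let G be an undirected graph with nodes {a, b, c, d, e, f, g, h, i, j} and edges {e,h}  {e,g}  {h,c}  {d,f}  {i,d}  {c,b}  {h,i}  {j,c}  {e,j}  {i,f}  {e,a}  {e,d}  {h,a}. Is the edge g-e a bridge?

Yes

Removing g-e leaves no path between g and e: the component count goes from 1 to 2. So it is a bridge.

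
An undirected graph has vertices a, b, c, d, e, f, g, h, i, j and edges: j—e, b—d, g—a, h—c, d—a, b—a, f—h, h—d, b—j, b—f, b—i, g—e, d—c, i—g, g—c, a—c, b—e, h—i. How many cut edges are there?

0

The edges on the cycle b-j-e-g-i-b are not bridges since each lies on that cycle.
Every edge lies on some cycle, so there are no bridges.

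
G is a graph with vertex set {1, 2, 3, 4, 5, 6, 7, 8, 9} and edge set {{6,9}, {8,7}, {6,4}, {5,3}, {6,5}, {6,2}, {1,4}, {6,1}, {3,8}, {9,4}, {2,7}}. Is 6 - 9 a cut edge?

After removing 6 - 9, the path 6-4-9 still connects them, so the edge is not a bridge.

No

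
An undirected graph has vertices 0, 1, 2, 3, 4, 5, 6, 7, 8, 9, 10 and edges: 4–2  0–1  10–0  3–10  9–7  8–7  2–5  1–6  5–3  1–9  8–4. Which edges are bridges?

1-6

The edges on the cycle 8-4-2-5-3-10-0-1-9-7-8 are not bridges since each lies on that cycle.
But removing 6–1 disconnects 6 from 1 — this is a bridge.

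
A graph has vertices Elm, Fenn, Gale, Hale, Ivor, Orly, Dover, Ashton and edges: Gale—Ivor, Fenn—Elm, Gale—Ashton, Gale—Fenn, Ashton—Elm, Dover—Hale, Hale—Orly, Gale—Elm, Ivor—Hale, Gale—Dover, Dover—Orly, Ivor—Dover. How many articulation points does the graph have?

1

Removing Gale increases the component count from 1 to 2, so Gale is a cut vertex.
By contrast removing Fenn leaves 1 component; it is not a cut vertex. No other vertex is a cut vertex either.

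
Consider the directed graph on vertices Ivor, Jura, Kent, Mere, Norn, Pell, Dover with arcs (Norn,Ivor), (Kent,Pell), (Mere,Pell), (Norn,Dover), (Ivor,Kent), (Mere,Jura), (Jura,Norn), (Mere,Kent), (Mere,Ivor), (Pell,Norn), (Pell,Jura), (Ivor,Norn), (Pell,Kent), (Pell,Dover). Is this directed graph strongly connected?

There is no directed path from Ivor to Mere, so the graph is not strongly connected.

No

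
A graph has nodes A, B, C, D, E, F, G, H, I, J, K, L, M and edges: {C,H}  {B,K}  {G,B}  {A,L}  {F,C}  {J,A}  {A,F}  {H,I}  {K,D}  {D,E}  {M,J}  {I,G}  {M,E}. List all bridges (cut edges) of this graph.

The edges on the cycle M-J-A-F-C-H-I-G-B-K-D-E-M are not bridges since each lies on that cycle.
But removing A-L disconnects A from L — this is a bridge.

A-L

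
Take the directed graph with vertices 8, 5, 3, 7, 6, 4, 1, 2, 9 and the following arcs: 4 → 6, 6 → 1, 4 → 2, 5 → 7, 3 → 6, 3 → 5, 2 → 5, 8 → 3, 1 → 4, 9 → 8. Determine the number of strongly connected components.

7

{1, 4, 6} are all mutually reachable — one SCC of size 3.
{7} is an SCC by itself.
{8} is an SCC by itself.
{5} is an SCC by itself.
{3} is an SCC by itself.
(and 2 more singleton SCCs)
That gives 7 strongly connected components.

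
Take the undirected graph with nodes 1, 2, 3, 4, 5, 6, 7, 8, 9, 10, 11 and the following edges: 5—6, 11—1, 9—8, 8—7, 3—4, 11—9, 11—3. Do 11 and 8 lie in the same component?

From 11 we can reach 1, 3, 4, 7, 8, 9, 11, which includes 8.

Yes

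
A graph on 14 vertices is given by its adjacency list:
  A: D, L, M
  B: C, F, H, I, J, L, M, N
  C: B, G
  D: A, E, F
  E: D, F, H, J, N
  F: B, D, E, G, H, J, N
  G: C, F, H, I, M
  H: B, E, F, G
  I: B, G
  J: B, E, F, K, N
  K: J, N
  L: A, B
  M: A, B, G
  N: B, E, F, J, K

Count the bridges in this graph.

0

The edges on the cycle B-F-H-G-M-B are not bridges since each lies on that cycle.
Every edge lies on some cycle, so there are no bridges.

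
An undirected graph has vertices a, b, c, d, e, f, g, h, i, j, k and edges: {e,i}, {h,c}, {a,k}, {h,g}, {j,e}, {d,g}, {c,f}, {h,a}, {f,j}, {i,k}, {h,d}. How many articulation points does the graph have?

1

Removing h increases the component count from 2 to 3, so h is a cut vertex.
By contrast removing g leaves 2 components; it is not a cut vertex. No other vertex is a cut vertex either.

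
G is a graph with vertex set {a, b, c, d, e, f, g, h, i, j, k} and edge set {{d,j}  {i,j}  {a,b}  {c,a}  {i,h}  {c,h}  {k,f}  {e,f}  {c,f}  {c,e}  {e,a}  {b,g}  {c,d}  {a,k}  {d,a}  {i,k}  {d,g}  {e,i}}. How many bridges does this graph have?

0

The edges on the cycle d-a-b-g-d are not bridges since each lies on that cycle.
Every edge lies on some cycle, so there are no bridges.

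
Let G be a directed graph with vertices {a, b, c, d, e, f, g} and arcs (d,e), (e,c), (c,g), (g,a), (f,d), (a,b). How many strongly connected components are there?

7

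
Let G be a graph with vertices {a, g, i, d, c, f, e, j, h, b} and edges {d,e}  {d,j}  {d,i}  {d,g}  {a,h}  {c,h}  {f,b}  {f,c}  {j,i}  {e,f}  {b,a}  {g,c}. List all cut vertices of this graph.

d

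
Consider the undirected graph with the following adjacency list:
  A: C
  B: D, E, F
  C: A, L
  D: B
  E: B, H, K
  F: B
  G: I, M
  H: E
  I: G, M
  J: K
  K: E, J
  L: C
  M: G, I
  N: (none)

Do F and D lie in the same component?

Yes

From F we can reach B, D, E, F, H, J, K, which includes D.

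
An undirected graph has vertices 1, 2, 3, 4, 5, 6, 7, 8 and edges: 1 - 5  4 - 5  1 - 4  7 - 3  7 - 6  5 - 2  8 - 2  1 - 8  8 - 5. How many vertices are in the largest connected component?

5

Starting from 3 we can reach 3, 6, 7. That is one component of size 3.
Starting from 1 we can reach 1, 2, 4, 5, 8. That is one component of size 5.
The largest has 5 vertices.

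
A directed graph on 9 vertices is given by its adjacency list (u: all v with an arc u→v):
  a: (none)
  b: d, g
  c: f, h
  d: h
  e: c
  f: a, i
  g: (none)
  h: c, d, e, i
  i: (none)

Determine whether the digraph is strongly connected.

There is no directed path from f to c, so the graph is not strongly connected.

No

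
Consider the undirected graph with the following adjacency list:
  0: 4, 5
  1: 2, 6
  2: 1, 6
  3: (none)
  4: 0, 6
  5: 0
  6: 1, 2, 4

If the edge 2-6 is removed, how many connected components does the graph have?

2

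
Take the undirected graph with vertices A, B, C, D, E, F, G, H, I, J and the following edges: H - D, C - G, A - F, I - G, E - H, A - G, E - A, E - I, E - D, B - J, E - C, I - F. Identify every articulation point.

E

Removing E increases the component count from 2 to 3, so E is a cut vertex.
By contrast removing F leaves 2 components; it is not a cut vertex. No other vertex is a cut vertex either.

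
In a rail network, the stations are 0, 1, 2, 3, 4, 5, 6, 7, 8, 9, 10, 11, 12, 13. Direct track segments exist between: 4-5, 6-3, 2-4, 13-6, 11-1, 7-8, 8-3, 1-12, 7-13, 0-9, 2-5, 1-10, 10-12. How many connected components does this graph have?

4

Starting from 0 we can reach 0, 9. That is one component of size 2.
Starting from 2 we can reach 2, 4, 5. That is one component of size 3.
Starting from 1 we can reach 1, 10, 11, 12. That is one component of size 4.
Starting from 3 we can reach 3, 6, 7, 8, 13. That is one component of size 5.
Total: 4 components.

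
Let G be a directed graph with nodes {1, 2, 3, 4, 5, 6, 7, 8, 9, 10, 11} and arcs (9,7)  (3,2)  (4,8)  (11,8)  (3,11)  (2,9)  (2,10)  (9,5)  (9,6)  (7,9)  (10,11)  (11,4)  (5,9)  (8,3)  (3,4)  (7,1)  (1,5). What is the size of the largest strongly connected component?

6

{2, 3, 4, 8, 10, 11} are all mutually reachable — one SCC of size 6.
{1, 5, 7, 9} are all mutually reachable — one SCC of size 4.
{6} is an SCC by itself.
The largest has 6 vertices.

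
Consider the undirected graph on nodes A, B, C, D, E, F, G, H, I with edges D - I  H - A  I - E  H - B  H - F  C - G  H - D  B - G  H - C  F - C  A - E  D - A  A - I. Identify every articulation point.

H

Removing H increases the component count from 1 to 2, so H is a cut vertex.
By contrast removing B leaves 1 component; it is not a cut vertex. No other vertex is a cut vertex either.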